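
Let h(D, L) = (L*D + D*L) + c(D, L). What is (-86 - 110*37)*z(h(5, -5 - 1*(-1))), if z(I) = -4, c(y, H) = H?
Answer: 16624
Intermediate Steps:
h(D, L) = L + 2*D*L (h(D, L) = (L*D + D*L) + L = (D*L + D*L) + L = 2*D*L + L = L + 2*D*L)
(-86 - 110*37)*z(h(5, -5 - 1*(-1))) = (-86 - 110*37)*(-4) = (-86 - 4070)*(-4) = -4156*(-4) = 16624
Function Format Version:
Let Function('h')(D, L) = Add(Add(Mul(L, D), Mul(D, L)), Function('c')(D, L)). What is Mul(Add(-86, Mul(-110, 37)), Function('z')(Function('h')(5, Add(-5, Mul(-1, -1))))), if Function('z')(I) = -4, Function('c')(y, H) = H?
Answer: 16624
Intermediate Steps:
Function('h')(D, L) = Add(L, Mul(2, D, L)) (Function('h')(D, L) = Add(Add(Mul(L, D), Mul(D, L)), L) = Add(Add(Mul(D, L), Mul(D, L)), L) = Add(Mul(2, D, L), L) = Add(L, Mul(2, D, L)))
Mul(Add(-86, Mul(-110, 37)), Function('z')(Function('h')(5, Add(-5, Mul(-1, -1))))) = Mul(Add(-86, Mul(-110, 37)), -4) = Mul(Add(-86, -4070), -4) = Mul(-4156, -4) = 16624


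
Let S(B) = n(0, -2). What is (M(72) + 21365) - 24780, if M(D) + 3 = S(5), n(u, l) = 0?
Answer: -3418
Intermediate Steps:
S(B) = 0
M(D) = -3 (M(D) = -3 + 0 = -3)
(M(72) + 21365) - 24780 = (-3 + 21365) - 24780 = 21362 - 24780 = -3418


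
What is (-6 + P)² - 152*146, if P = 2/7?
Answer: -1085808/49 ≈ -22159.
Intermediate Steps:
P = 2/7 (P = 2*(⅐) = 2/7 ≈ 0.28571)
(-6 + P)² - 152*146 = (-6 + 2/7)² - 152*146 = (-40/7)² - 22192 = 1600/49 - 22192 = -1085808/49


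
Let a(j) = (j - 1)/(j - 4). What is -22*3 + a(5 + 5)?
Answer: -129/2 ≈ -64.500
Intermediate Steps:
a(j) = (-1 + j)/(-4 + j)
-22*3 + a(5 + 5) = -22*3 + (-1 + (5 + 5))/(-4 + (5 + 5)) = -66 + (-1 + 10)/(-4 + 10) = -66 + 9/6 = -66 + (⅙)*9 = -66 + 3/2 = -129/2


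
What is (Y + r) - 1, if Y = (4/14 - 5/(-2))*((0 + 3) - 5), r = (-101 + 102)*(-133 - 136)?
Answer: -1929/7 ≈ -275.57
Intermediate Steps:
r = -269 (r = 1*(-269) = -269)
Y = -39/7 (Y = (4*(1/14) - 5*(-½))*(3 - 5) = (2/7 + 5/2)*(-2) = (39/14)*(-2) = -39/7 ≈ -5.5714)
(Y + r) - 1 = (-39/7 - 269) - 1 = -1922/7 - 1 = -1929/7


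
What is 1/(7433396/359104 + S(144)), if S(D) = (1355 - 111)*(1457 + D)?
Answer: 89776/178803690093 ≈ 5.0209e-7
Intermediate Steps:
S(D) = 1812508 + 1244*D (S(D) = 1244*(1457 + D) = 1812508 + 1244*D)
1/(7433396/359104 + S(144)) = 1/(7433396/359104 + (1812508 + 1244*144)) = 1/(7433396*(1/359104) + (1812508 + 179136)) = 1/(1858349/89776 + 1991644) = 1/(178803690093/89776) = 89776/178803690093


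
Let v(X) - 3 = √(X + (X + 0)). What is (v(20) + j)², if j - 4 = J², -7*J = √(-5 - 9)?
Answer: 4169/49 + 188*√10/7 ≈ 170.01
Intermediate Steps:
J = -I*√14/7 (J = -√(-5 - 9)/7 = -I*√14/7 ≈ -0.53452*I)
v(X) = 3 + √2*√X (v(X) = 3 + √(X + (X + 0)) = 3 + √(X + X) = 3 + √(2*X) = 3 + √2*√X)
j = 26/7 (j = 4 + (-I*√14/7)² = 4 - 2/7 = 26/7 ≈ 3.7143)
(v(20) + j)² = ((3 + √2*√20) + 26/7)² = ((3 + √2*(2*√5)) + 26/7)² = ((3 + 2*√10) + 26/7)² = (47/7 + 2*√10)²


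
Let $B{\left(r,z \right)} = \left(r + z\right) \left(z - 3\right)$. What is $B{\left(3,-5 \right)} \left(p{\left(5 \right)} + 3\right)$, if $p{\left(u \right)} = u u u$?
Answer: $2048$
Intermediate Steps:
$B{\left(r,z \right)} = \left(-3 + z\right) \left(r + z\right)$ ($B{\left(r,z \right)} = \left(r + z\right) \left(-3 + z\right) = \left(-3 + z\right) \left(r + z\right)$)
$p{\left(u \right)} = u^{3}$ ($p{\left(u \right)} = u^{2} u = u^{3}$)
$B{\left(3,-5 \right)} \left(p{\left(5 \right)} + 3\right) = \left(\left(-5\right)^{2} - 9 - -15 + 3 \left(-5\right)\right) \left(5^{3} + 3\right) = \left(25 - 9 + 15 - 15\right) \left(125 + 3\right) = 16 \cdot 128 = 2048$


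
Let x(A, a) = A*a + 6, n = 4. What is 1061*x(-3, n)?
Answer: -6366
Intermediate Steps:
x(A, a) = 6 + A*a
1061*x(-3, n) = 1061*(6 - 3*4) = 1061*(6 - 12) = 1061*(-6) = -6366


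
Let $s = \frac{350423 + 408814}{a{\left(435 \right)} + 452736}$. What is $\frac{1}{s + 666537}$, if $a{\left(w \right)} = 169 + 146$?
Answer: $\frac{151017}{100658671208} \approx 1.5003 \cdot 10^{-6}$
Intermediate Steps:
$a{\left(w \right)} = 315$
$s = \frac{253079}{151017}$ ($s = \frac{350423 + 408814}{315 + 452736} = \frac{759237}{453051} = 759237 \cdot \frac{1}{453051} = \frac{253079}{151017} \approx 1.6758$)
$\frac{1}{s + 666537} = \frac{1}{\frac{253079}{151017} + 666537} = \frac{1}{\frac{100658671208}{151017}} = \frac{151017}{100658671208}$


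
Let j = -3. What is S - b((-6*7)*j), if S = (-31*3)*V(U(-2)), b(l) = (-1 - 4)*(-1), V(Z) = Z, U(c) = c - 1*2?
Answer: 367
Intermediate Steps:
U(c) = -2 + c (U(c) = c - 2 = -2 + c)
b(l) = 5 (b(l) = -5*(-1) = 5)
S = 372 (S = (-31*3)*(-2 - 2) = -93*(-4) = 372)
S - b((-6*7)*j) = 372 - 1*5 = 372 - 5 = 367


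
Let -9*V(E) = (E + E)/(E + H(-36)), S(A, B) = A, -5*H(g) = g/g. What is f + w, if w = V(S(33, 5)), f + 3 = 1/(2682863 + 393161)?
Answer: -1219643393/378350952 ≈ -3.2236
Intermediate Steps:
H(g) = -⅕ (H(g) = -g/(5*g) = -⅕*1 = -⅕)
V(E) = -2*E/(9*(-⅕ + E)) (V(E) = -(E + E)/(9*(E - ⅕)) = -2*E/(9*(-⅕ + E)))
f = -9228071/3076024 (f = -3 + 1/(2682863 + 393161) = -3 + 1/3076024 = -9228071/3076024 ≈ -3.0000)
w = -55/246 (w = -10*33/(-9 + 45*33) = -10*33/(-9 + 1485) = -10*33/1476 = -10*33*1/1476 = -55/246 ≈ -0.22358)
f + w = -9228071/3076024 - 55/246 = -1219643393/378350952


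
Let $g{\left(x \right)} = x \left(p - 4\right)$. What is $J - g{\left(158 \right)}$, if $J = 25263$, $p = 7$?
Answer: $24789$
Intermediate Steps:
$g{\left(x \right)} = 3 x$ ($g{\left(x \right)} = x \left(7 - 4\right) = x 3 = 3 x$)
$J - g{\left(158 \right)} = 25263 - 3 \cdot 158 = 25263 - 474 = 24789$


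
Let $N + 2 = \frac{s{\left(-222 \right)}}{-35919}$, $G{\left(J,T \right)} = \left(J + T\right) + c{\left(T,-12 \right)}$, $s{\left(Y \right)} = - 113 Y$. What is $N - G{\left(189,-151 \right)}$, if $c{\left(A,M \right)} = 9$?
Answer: $- \frac{595039}{11973} \approx -49.698$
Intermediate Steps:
$G{\left(J,T \right)} = 9 + J + T$ ($G{\left(J,T \right)} = \left(J + T\right) + 9 = 9 + J + T$)
$N = - \frac{32308}{11973}$ ($N = -2 + \frac{\left(-113\right) \left(-222\right)}{-35919} = -2 + 25086 \left(- \frac{1}{35919}\right) = -2 - \frac{8362}{11973} = - \frac{32308}{11973} \approx -2.6984$)
$N - G{\left(189,-151 \right)} = - \frac{32308}{11973} - \left(9 + 189 - 151\right) = - \frac{32308}{11973} - 47 = - \frac{595039}{11973}$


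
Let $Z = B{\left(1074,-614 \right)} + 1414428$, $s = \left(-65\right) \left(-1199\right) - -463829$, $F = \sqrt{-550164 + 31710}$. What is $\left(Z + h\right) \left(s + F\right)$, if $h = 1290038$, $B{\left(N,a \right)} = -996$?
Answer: $1464642721080 + 8110410 i \sqrt{57606} \approx 1.4646 \cdot 10^{12} + 1.9466 \cdot 10^{9} i$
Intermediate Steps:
$F = 3 i \sqrt{57606}$ ($F = \sqrt{-518454} = 3 i \sqrt{57606} \approx 720.04 i$)
$s = 541764$ ($s = 77935 + 463829 = 541764$)
$Z = 1413432$ ($Z = -996 + 1414428 = 1413432$)
$\left(Z + h\right) \left(s + F\right) = \left(1413432 + 1290038\right) \left(541764 + 3 i \sqrt{57606}\right) = 2703470 \left(541764 + 3 i \sqrt{57606}\right) = 1464642721080 + 8110410 i \sqrt{57606}$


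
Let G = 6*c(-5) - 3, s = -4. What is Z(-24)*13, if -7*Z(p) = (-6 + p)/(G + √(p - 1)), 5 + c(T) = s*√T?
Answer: 390/(7*(-33 + 5*I - 24*I*√5)) ≈ -0.53179 + 0.78424*I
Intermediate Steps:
c(T) = -5 - 4*√T
G = -33 - 24*I*√5 (G = 6*(-5 - 4*I*√5) - 3 = (-30 - 24*I*√5) - 3 = -33 - 24*I*√5 ≈ -33.0 - 53.666*I)
Z(p) = -(-6 + p)/(7*(-33 + √(-1 + p) - 24*I*√5)) (Z(p) = -(-6 + p)/(7*((-33 - 24*I*√5) + √(p - 1))) = -(-6 + p)/(7*((-33 - 24*I*√5) + √(-1 + p))) = -(-6 + p)/(7*(-33 + √(-1 + p) - 24*I*√5)))
Z(-24)*13 = ((6 - 1*(-24))/(7*(-33 + √(-1 - 24) - 24*I*√5)))*13 = ((6 + 24)/(7*(-33 + √(-25) - 24*I*√5)))*13 = ((⅐)*30/(-33 + 5*I - 24*I*√5))*13 = (30/(7*(-33 + 5*I - 24*I*√5)))*13 = 390/(7*(-33 + 5*I - 24*I*√5))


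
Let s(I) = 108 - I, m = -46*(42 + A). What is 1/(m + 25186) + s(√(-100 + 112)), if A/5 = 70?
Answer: 772633/7154 - 2*√3 ≈ 104.54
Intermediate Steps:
A = 350 (A = 5*70 = 350)
m = -18032 (m = -46*(42 + 350) = -46*392 = -18032)
1/(m + 25186) + s(√(-100 + 112)) = 1/(-18032 + 25186) + (108 - √(-100 + 112)) = 1/7154 + (108 - √12) = 1/7154 + (108 - 2*√3) = 772633/7154 - 2*√3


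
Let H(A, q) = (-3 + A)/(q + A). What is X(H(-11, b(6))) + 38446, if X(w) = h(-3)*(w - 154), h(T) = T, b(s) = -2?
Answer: 505762/13 ≈ 38905.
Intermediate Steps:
H(A, q) = (-3 + A)/(A + q)
X(w) = 462 - 3*w (X(w) = -3*(w - 154) = -3*(-154 + w) = 462 - 3*w)
X(H(-11, b(6))) + 38446 = (462 - 3*(-3 - 11)/(-11 - 2)) + 38446 = (462 - 3*(-14)/(-13)) + 38446 = (462 - (-3)*(-14)/13) + 38446 = (462 - 3*14/13) + 38446 = (462 - 42/13) + 38446 = 5964/13 + 38446 = 505762/13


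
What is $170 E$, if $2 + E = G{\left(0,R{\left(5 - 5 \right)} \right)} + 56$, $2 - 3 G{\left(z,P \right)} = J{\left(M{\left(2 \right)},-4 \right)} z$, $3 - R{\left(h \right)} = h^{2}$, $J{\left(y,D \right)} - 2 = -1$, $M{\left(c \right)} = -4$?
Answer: $\frac{27880}{3} \approx 9293.3$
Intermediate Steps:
$J{\left(y,D \right)} = 1$ ($J{\left(y,D \right)} = 2 - 1 = 1$)
$R{\left(h \right)} = 3 - h^{2}$
$G{\left(z,P \right)} = \frac{2}{3} - \frac{z}{3}$ ($G{\left(z,P \right)} = \frac{2}{3} - \frac{1 z}{3} = \frac{2}{3} - \frac{z}{3}$)
$E = \frac{164}{3}$ ($E = -2 + \left(\left(\frac{2}{3} - 0\right) + 56\right) = -2 + \left(\left(\frac{2}{3} + 0\right) + 56\right) = -2 + \left(\frac{2}{3} + 56\right) = -2 + \frac{170}{3} = \frac{164}{3} \approx 54.667$)
$170 E = 170 \cdot \frac{164}{3} = \frac{27880}{3}$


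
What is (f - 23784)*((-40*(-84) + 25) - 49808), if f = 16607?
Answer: 333177871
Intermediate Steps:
(f - 23784)*((-40*(-84) + 25) - 49808) = (16607 - 23784)*((-40*(-84) + 25) - 49808) = -7177*((3360 + 25) - 49808) = -7177*(3385 - 49808) = -7177*(-46423) = 333177871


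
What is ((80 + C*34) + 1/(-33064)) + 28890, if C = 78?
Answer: 1045549807/33064 ≈ 31622.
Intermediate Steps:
((80 + C*34) + 1/(-33064)) + 28890 = ((80 + 78*34) + 1/(-33064)) + 28890 = ((80 + 2652) - 1/33064) + 28890 = (2732 - 1/33064) + 28890 = 90330847/33064 + 28890 = 1045549807/33064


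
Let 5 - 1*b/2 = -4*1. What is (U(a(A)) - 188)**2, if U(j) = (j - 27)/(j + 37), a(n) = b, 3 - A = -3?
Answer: 107101801/3025 ≈ 35406.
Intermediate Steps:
b = 18 (b = 10 - (-8) = 10 - 2*(-4) = 10 + 8 = 18)
A = 6 (A = 3 - 1*(-3) = 3 + 3 = 6)
a(n) = 18
U(j) = (-27 + j)/(37 + j)
(U(a(A)) - 188)**2 = ((-27 + 18)/(37 + 18) - 188)**2 = (-9/55 - 188)**2 = (-10349/55)**2 = 107101801/3025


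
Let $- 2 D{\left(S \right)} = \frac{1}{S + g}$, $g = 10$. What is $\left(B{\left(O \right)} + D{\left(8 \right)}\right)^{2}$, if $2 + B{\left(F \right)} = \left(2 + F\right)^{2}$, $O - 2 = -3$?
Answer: $\frac{1369}{1296} \approx 1.0563$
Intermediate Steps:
$O = -1$ ($O = 2 - 3 = -1$)
$B{\left(F \right)} = -2 + \left(2 + F\right)^{2}$
$D{\left(S \right)} = - \frac{1}{2 \left(10 + S\right)}$ ($D{\left(S \right)} = - \frac{1}{2 \left(S + 10\right)} = - \frac{1}{2 \left(10 + S\right)}$)
$\left(B{\left(O \right)} + D{\left(8 \right)}\right)^{2} = \left(\left(-2 + \left(2 - 1\right)^{2}\right) - \frac{1}{20 + 2 \cdot 8}\right)^{2} = \left(\left(-2 + 1^{2}\right) - \frac{1}{20 + 16}\right)^{2} = \left(\left(-2 + 1\right) - \frac{1}{36}\right)^{2} = \left(-1 - \frac{1}{36}\right)^{2} = \left(- \frac{37}{36}\right)^{2} = \frac{1369}{1296}$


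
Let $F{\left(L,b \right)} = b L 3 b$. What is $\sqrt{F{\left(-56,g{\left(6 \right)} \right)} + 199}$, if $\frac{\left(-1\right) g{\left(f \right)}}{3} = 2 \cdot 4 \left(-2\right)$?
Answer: $i \sqrt{386873} \approx 621.99 i$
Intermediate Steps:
$g{\left(f \right)} = 48$ ($g{\left(f \right)} = - 3 \cdot 2 \cdot 4 \left(-2\right) = - 3 \cdot 8 \left(-2\right) = \left(-3\right) \left(-16\right) = 48$)
$F{\left(L,b \right)} = 3 L b^{2}$ ($F{\left(L,b \right)} = L b 3 b = 3 L b b = 3 L b^{2}$)
$\sqrt{F{\left(-56,g{\left(6 \right)} \right)} + 199} = \sqrt{3 \left(-56\right) 48^{2} + 199} = \sqrt{3 \left(-56\right) 2304 + 199} = \sqrt{-387072 + 199} = \sqrt{-386873} = i \sqrt{386873}$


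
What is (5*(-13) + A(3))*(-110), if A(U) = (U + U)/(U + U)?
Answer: 7040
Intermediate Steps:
A(U) = 1 (A(U) = (2*U)/((2*U)) = (2*U)*(1/(2*U)) = 1)
(5*(-13) + A(3))*(-110) = (5*(-13) + 1)*(-110) = (-65 + 1)*(-110) = -64*(-110) = 7040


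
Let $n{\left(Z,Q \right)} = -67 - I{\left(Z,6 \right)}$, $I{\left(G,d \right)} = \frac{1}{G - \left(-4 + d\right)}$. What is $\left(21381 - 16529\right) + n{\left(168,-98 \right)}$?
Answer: $\frac{794309}{166} \approx 4785.0$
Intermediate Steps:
$I{\left(G,d \right)} = \frac{1}{4 + G - d}$
$n{\left(Z,Q \right)} = -67 - \frac{1}{-2 + Z}$ ($n{\left(Z,Q \right)} = -67 - \frac{1}{4 + Z - 6} = -67 - \frac{1}{-2 + Z}$)
$\left(21381 - 16529\right) + n{\left(168,-98 \right)} = \left(21381 - 16529\right) + \frac{133 - 11256}{-2 + 168} = 4852 + \frac{133 - 11256}{166} = 4852 + \frac{1}{166} \left(-11123\right) = 4852 - \frac{11123}{166} = \frac{794309}{166}$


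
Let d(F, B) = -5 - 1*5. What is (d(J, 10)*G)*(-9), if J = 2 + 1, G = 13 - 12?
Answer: 90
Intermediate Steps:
G = 1
J = 3
d(F, B) = -10 (d(F, B) = -5 - 5 = -10)
(d(J, 10)*G)*(-9) = -10*1*(-9) = -10*(-9) = 90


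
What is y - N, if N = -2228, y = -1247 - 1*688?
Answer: 293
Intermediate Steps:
y = -1935 (y = -1247 - 688 = -1935)
y - N = -1935 - 1*(-2228) = -1935 + 2228 = 293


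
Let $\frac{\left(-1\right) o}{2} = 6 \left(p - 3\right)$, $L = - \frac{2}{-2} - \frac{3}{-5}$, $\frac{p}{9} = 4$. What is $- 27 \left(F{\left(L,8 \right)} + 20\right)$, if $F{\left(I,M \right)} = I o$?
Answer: $\frac{82836}{5} \approx 16567.0$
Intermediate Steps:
$p = 36$ ($p = 9 \cdot 4 = 36$)
$L = \frac{8}{5}$ ($L = \left(-2\right) \left(- \frac{1}{2}\right) - - \frac{3}{5} = 1 + \frac{3}{5} = \frac{8}{5} \approx 1.6$)
$o = -396$ ($o = - 2 \cdot 6 \left(36 - 3\right) = - 2 \cdot 6 \cdot 33 = \left(-2\right) 198 = -396$)
$F{\left(I,M \right)} = - 396 I$ ($F{\left(I,M \right)} = I \left(-396\right) = - 396 I$)
$- 27 \left(F{\left(L,8 \right)} + 20\right) = - 27 \left(\left(-396\right) \frac{8}{5} + 20\right) = - 27 \left(- \frac{3168}{5} + 20\right) = \left(-27\right) \left(- \frac{3068}{5}\right) = \frac{82836}{5}$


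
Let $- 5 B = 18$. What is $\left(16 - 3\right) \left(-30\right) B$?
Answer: $1404$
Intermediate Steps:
$B = - \frac{18}{5}$ ($B = \left(- \frac{1}{5}\right) 18 = - \frac{18}{5} \approx -3.6$)
$\left(16 - 3\right) \left(-30\right) B = \left(16 - 3\right) \left(-30\right) \left(- \frac{18}{5}\right) = 13 \left(-30\right) \left(- \frac{18}{5}\right) = \left(-390\right) \left(- \frac{18}{5}\right) = 1404$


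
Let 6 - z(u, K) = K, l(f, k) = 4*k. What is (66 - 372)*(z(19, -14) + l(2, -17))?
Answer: 14688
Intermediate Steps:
z(u, K) = 6 - K
(66 - 372)*(z(19, -14) + l(2, -17)) = (66 - 372)*((6 - 1*(-14)) + 4*(-17)) = -306*((6 + 14) - 68) = -306*(20 - 68) = -306*(-48) = 14688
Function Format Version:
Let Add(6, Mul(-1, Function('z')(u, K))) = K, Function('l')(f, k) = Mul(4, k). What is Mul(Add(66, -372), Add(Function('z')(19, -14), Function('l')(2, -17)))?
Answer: 14688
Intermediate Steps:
Function('z')(u, K) = Add(6, Mul(-1, K))
Mul(Add(66, -372), Add(Function('z')(19, -14), Function('l')(2, -17))) = Mul(Add(66, -372), Add(Add(6, Mul(-1, -14)), Mul(4, -17))) = Mul(-306, Add(Add(6, 14), -68)) = Mul(-306, Add(20, -68)) = Mul(-306, -48) = 14688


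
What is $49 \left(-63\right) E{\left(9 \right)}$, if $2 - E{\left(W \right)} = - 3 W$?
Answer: $-89523$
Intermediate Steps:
$E{\left(W \right)} = 2 + 3 W$ ($E{\left(W \right)} = 2 - - 3 W = 2 + 3 W$)
$49 \left(-63\right) E{\left(9 \right)} = 49 \left(-63\right) \left(2 + 3 \cdot 9\right) = - 3087 \left(2 + 27\right) = \left(-3087\right) 29 = -89523$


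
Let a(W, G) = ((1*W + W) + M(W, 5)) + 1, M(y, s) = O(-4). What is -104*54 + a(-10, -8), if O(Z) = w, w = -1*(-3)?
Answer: -5632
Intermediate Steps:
w = 3
O(Z) = 3
M(y, s) = 3
a(W, G) = 4 + 2*W (a(W, G) = ((1*W + W) + 3) + 1 = ((W + W) + 3) + 1 = (2*W + 3) + 1 = (3 + 2*W) + 1 = 4 + 2*W)
-104*54 + a(-10, -8) = -104*54 + (4 + 2*(-10)) = -5616 + (4 - 20) = -5616 - 16 = -5632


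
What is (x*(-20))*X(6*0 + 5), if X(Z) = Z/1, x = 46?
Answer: -4600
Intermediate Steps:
X(Z) = Z (X(Z) = Z*1 = Z)
(x*(-20))*X(6*0 + 5) = (46*(-20))*(6*0 + 5) = -920*(0 + 5) = -920*5 = -4600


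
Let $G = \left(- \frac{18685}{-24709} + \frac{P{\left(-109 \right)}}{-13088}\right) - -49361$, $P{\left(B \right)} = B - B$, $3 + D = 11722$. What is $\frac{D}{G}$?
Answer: $\frac{289564771}{1219679634} \approx 0.23741$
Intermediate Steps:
$D = 11719$ ($D = -3 + 11722 = 11719$)
$P{\left(B \right)} = 0$
$G = \frac{1219679634}{24709}$ ($G = \left(- \frac{18685}{-24709} + \frac{0}{-13088}\right) - -49361 = \left(\left(-18685\right) \left(- \frac{1}{24709}\right) + 0 \left(- \frac{1}{13088}\right)\right) + 49361 = \left(\frac{18685}{24709} + 0\right) + 49361 = \frac{18685}{24709} + 49361 = \frac{1219679634}{24709} \approx 49362.0$)
$\frac{D}{G} = \frac{11719}{\frac{1219679634}{24709}} = 11719 \cdot \frac{24709}{1219679634} = \frac{289564771}{1219679634}$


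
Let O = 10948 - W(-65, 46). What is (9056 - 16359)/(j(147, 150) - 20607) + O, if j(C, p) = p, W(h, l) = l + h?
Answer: 224359222/20457 ≈ 10967.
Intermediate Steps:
W(h, l) = h + l
O = 10967 (O = 10948 - (-65 + 46) = 10948 - 1*(-19) = 10948 + 19 = 10967)
(9056 - 16359)/(j(147, 150) - 20607) + O = (9056 - 16359)/(150 - 20607) + 10967 = -7303/(-20457) + 10967 = -7303*(-1/20457) + 10967 = 7303/20457 + 10967 = 224359222/20457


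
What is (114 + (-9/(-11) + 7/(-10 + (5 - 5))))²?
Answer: 157577809/12100 ≈ 13023.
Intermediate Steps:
(114 + (-9/(-11) + 7/(-10 + (5 - 5))))² = (114 + (-9*(-1/11) + 7/(-10 + 0)))² = (114 + (9/11 + 7/(-10)))² = (114 + (9/11 + 7*(-⅒)))² = (114 + (9/11 - 7/10))² = (114 + 13/110)² = (12553/110)² = 157577809/12100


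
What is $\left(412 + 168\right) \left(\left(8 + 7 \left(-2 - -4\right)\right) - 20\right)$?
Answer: $1160$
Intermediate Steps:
$\left(412 + 168\right) \left(\left(8 + 7 \left(-2 - -4\right)\right) - 20\right) = 580 \left(\left(8 + 7 \left(-2 + 4\right)\right) - 20\right) = 580 \left(\left(8 + 7 \cdot 2\right) - 20\right) = 580 \left(\left(8 + 14\right) - 20\right) = 580 \left(22 - 20\right) = 580 \cdot 2 = 1160$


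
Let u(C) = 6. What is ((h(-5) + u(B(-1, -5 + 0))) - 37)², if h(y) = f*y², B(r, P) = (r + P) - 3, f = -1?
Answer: 3136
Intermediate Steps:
B(r, P) = -3 + P + r (B(r, P) = (P + r) - 3 = -3 + P + r)
h(y) = -y²
((h(-5) + u(B(-1, -5 + 0))) - 37)² = ((-1*(-5)² + 6) - 37)² = ((-1*25 + 6) - 37)² = ((-25 + 6) - 37)² = (-19 - 37)² = (-56)² = 3136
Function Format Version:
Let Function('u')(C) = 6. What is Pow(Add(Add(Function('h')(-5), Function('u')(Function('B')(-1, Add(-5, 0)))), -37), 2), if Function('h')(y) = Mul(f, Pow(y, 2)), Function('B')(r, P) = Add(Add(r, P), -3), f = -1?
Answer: 3136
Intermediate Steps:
Function('B')(r, P) = Add(-3, P, r) (Function('B')(r, P) = Add(Add(P, r), -3) = Add(-3, P, r))
Function('h')(y) = Mul(-1, Pow(y, 2))
Pow(Add(Add(Function('h')(-5), Function('u')(Function('B')(-1, Add(-5, 0)))), -37), 2) = Pow(Add(Add(Mul(-1, Pow(-5, 2)), 6), -37), 2) = Pow(Add(Add(Mul(-1, 25), 6), -37), 2) = Pow(Add(Add(-25, 6), -37), 2) = Pow(Add(-19, -37), 2) = Pow(-56, 2) = 3136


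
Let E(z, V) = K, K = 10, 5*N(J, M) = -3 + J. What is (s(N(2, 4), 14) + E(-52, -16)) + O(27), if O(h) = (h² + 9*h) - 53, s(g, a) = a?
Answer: 943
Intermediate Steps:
N(J, M) = -⅗ + J/5 (N(J, M) = (-3 + J)/5 = -⅗ + J/5)
E(z, V) = 10
O(h) = -53 + h² + 9*h
(s(N(2, 4), 14) + E(-52, -16)) + O(27) = (14 + 10) + (-53 + 27² + 9*27) = 24 + (-53 + 729 + 243) = 24 + 919 = 943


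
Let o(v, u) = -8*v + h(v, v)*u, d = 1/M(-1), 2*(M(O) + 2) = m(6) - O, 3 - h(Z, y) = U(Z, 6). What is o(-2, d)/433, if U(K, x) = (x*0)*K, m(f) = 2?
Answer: 10/433 ≈ 0.023095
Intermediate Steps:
U(K, x) = 0 (U(K, x) = 0*K = 0)
h(Z, y) = 3 (h(Z, y) = 3 - 1*0 = 3 + 0 = 3)
M(O) = -1 - O/2 (M(O) = -2 + (2 - O)/2 = -2 + (1 - O/2) = -1 - O/2)
d = -2 (d = 1/(-1 - ½*(-1)) = 1/(-1 + ½) = 1/(-½) = -2)
o(v, u) = -8*v + 3*u
o(-2, d)/433 = (-8*(-2) + 3*(-2))/433 = (16 - 6)*(1/433) = 10*(1/433) = 10/433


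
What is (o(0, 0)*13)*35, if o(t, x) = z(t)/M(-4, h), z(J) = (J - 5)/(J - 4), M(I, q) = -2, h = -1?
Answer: -2275/8 ≈ -284.38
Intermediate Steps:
z(J) = (-5 + J)/(-4 + J)
o(t, x) = -(-5 + t)/(2*(-4 + t)) (o(t, x) = ((-5 + t)/(-4 + t))/(-2) = ((-5 + t)/(-4 + t))*(-1/2) = -(-5 + t)/(2*(-4 + t)))
(o(0, 0)*13)*35 = (((5 - 1*0)/(2*(-4 + 0)))*13)*35 = (((1/2)*(5 + 0)/(-4))*13)*35 = (((1/2)*(-1/4)*5)*13)*35 = -5/8*13*35 = -65/8*35 = -2275/8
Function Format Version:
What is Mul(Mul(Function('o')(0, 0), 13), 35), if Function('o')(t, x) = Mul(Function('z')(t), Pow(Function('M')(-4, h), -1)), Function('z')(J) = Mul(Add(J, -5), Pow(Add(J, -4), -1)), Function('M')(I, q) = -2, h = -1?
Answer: Rational(-2275, 8) ≈ -284.38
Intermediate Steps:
Function('z')(J) = Mul(Pow(Add(-4, J), -1), Add(-5, J)) (Function('z')(J) = Mul(Add(-5, J), Pow(Add(-4, J), -1)) = Mul(Pow(Add(-4, J), -1), Add(-5, J)))
Function('o')(t, x) = Mul(Rational(-1, 2), Pow(Add(-4, t), -1), Add(-5, t)) (Function('o')(t, x) = Mul(Mul(Pow(Add(-4, t), -1), Add(-5, t)), Pow(-2, -1)) = Mul(Mul(Pow(Add(-4, t), -1), Add(-5, t)), Rational(-1, 2)) = Mul(Rational(-1, 2), Pow(Add(-4, t), -1), Add(-5, t)))
Mul(Mul(Function('o')(0, 0), 13), 35) = Mul(Mul(Mul(Rational(1, 2), Pow(Add(-4, 0), -1), Add(5, Mul(-1, 0))), 13), 35) = Mul(Mul(Mul(Rational(1, 2), Pow(-4, -1), Add(5, 0)), 13), 35) = Mul(Mul(Mul(Rational(1, 2), Rational(-1, 4), 5), 13), 35) = Mul(Mul(Rational(-5, 8), 13), 35) = Mul(Rational(-65, 8), 35) = Rational(-2275, 8)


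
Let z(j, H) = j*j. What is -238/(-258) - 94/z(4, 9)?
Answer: -5111/1032 ≈ -4.9525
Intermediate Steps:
z(j, H) = j²
-238/(-258) - 94/z(4, 9) = -238/(-258) - 94/(4²) = -238*(-1/258) - 94/16 = 119/129 - 94*1/16 = 119/129 - 47/8 = -5111/1032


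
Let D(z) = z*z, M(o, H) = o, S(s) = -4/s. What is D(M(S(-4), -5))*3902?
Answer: 3902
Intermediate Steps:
D(z) = z**2
D(M(S(-4), -5))*3902 = (-4/(-4))**2*3902 = (-4*(-1/4))**2*3902 = 1**2*3902 = 1*3902 = 3902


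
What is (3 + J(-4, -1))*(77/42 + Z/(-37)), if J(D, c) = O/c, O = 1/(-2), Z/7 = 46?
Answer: -10675/444 ≈ -24.043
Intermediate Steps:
Z = 322 (Z = 7*46 = 322)
O = -½ ≈ -0.50000
J(D, c) = -1/(2*c)
(3 + J(-4, -1))*(77/42 + Z/(-37)) = (3 - ½/(-1))*(77/42 + 322/(-37)) = (3 - ½*(-1))*(77*(1/42) + 322*(-1/37)) = (3 + ½)*(11/6 - 322/37) = (7/2)*(-1525/222) = -10675/444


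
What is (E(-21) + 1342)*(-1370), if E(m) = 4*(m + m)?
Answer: -1608380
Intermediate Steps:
E(m) = 8*m (E(m) = 4*(2*m) = 8*m)
(E(-21) + 1342)*(-1370) = (8*(-21) + 1342)*(-1370) = (-168 + 1342)*(-1370) = 1174*(-1370) = -1608380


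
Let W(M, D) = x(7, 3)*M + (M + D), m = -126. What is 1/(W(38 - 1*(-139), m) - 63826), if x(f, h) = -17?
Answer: -1/66784 ≈ -1.4974e-5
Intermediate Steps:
W(M, D) = D - 16*M (W(M, D) = -17*M + (M + D) = -17*M + (D + M) = D - 16*M)
1/(W(38 - 1*(-139), m) - 63826) = 1/((-126 - 16*(38 - 1*(-139))) - 63826) = 1/((-126 - 16*(38 + 139)) - 63826) = 1/((-126 - 16*177) - 63826) = 1/((-126 - 2832) - 63826) = 1/(-2958 - 63826) = 1/(-66784) = -1/66784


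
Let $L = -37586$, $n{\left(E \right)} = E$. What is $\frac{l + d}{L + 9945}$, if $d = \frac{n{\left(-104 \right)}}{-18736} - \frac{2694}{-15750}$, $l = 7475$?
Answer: $- \frac{45955516933}{169929957750} \approx -0.27044$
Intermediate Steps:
$d = \frac{1085683}{6147750}$ ($d = - \frac{104}{-18736} - \frac{2694}{-15750} = \left(-104\right) \left(- \frac{1}{18736}\right) - - \frac{449}{2625} = \frac{13}{2342} + \frac{449}{2625} = \frac{1085683}{6147750} \approx 0.1766$)
$\frac{l + d}{L + 9945} = \frac{7475 + \frac{1085683}{6147750}}{-37586 + 9945} = \frac{45955516933}{6147750 \left(-27641\right)} = \frac{45955516933}{6147750} \left(- \frac{1}{27641}\right) = - \frac{45955516933}{169929957750}$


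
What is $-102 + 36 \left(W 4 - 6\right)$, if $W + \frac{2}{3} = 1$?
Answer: $-270$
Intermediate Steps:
$W = \frac{1}{3}$ ($W = - \frac{2}{3} + 1 = \frac{1}{3} \approx 0.33333$)
$-102 + 36 \left(W 4 - 6\right) = -102 + 36 \left(\frac{1}{3} \cdot 4 - 6\right) = -102 + 36 \left(\frac{4}{3} - 6\right) = -102 + 36 \left(- \frac{14}{3}\right) = -102 - 168 = -270$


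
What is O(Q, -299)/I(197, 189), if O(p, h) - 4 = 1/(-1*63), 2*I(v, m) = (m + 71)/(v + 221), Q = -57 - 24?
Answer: 52459/4095 ≈ 12.811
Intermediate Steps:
Q = -81
I(v, m) = (71 + m)/(2*(221 + v)) (I(v, m) = ((m + 71)/(v + 221))/2 = ((71 + m)/(221 + v))/2 = (71 + m)/(2*(221 + v)))
O(p, h) = 251/63 (O(p, h) = 4 + 1/(-1*63) = 4 + 1/(-63) = 4 - 1/63 = 251/63)
O(Q, -299)/I(197, 189) = 251/(63*(((71 + 189)/(2*(221 + 197))))) = 251/(63*(((½)*260/418))) = 251/(63*(((½)*(1/418)*260))) = 251/(63*(65/209)) = (251/63)*(209/65) = 52459/4095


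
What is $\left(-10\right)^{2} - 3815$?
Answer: $-3715$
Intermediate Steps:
$\left(-10\right)^{2} - 3815 = 100 - 3815 = -3715$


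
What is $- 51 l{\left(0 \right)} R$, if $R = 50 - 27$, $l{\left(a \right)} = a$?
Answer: $0$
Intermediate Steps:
$R = 23$ ($R = 50 - 27 = 23$)
$- 51 l{\left(0 \right)} R = \left(-51\right) 0 \cdot 23 = 0 \cdot 23 = 0$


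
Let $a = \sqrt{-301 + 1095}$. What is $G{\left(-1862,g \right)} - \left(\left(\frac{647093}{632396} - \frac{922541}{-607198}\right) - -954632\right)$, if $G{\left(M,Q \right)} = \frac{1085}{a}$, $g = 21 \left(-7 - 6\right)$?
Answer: $- \frac{183284861588327753}{191994793204} + \frac{1085 \sqrt{794}}{794} \approx -9.546 \cdot 10^{5}$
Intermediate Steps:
$a = \sqrt{794} \approx 28.178$
$g = -273$ ($g = 21 \left(-13\right) = -273$)
$G{\left(M,Q \right)} = \frac{1085 \sqrt{794}}{794}$ ($G{\left(M,Q \right)} = \frac{1085}{\sqrt{794}} = 1085 \frac{\sqrt{794}}{794} = \frac{1085 \sqrt{794}}{794}$)
$G{\left(-1862,g \right)} - \left(\left(\frac{647093}{632396} - \frac{922541}{-607198}\right) - -954632\right) = \frac{1085 \sqrt{794}}{794} - \left(\left(\frac{647093}{632396} - \frac{922541}{-607198}\right) - -954632\right) = \frac{1085 \sqrt{794}}{794} - \left(\left(647093 \cdot \frac{1}{632396} - - \frac{922541}{607198}\right) + 954632\right) = \frac{1085 \sqrt{794}}{794} - \left(\left(\frac{647093}{632396} + \frac{922541}{607198}\right) + 954632\right) = \frac{1085 \sqrt{794}}{794} - \left(\frac{488162406825}{191994793204} + 954632\right) = \frac{1085 \sqrt{794}}{794} - \frac{183284861588327753}{191994793204} = - \frac{183284861588327753}{191994793204} + \frac{1085 \sqrt{794}}{794}$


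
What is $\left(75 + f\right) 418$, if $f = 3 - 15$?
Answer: $26334$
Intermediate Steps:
$f = -12$ ($f = 3 - 15 = -12$)
$\left(75 + f\right) 418 = \left(75 - 12\right) 418 = 63 \cdot 418 = 26334$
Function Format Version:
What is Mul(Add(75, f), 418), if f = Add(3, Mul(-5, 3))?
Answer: 26334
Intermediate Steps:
f = -12 (f = Add(3, -15) = -12)
Mul(Add(75, f), 418) = Mul(Add(75, -12), 418) = Mul(63, 418) = 26334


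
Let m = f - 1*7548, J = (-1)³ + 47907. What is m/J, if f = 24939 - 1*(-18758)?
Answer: 36149/47906 ≈ 0.75458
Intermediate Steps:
f = 43697 (f = 24939 + 18758 = 43697)
J = 47906 (J = -1 + 47907 = 47906)
m = 36149 (m = 43697 - 1*7548 = 43697 - 7548 = 36149)
m/J = 36149/47906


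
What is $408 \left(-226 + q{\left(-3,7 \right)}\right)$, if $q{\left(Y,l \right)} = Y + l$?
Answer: $-90576$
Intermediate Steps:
$408 \left(-226 + q{\left(-3,7 \right)}\right) = 408 \left(-226 + \left(-3 + 7\right)\right) = 408 \left(-226 + 4\right) = 408 \left(-222\right) = -90576$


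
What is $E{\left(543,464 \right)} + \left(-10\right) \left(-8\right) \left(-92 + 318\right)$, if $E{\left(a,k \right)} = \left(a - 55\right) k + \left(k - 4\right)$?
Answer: $244972$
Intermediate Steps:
$E{\left(a,k \right)} = -4 + k + k \left(-55 + a\right)$ ($E{\left(a,k \right)} = \left(-55 + a\right) k + \left(-4 + k\right) = k \left(-55 + a\right) + \left(-4 + k\right) = -4 + k + k \left(-55 + a\right)$)
$E{\left(543,464 \right)} + \left(-10\right) \left(-8\right) \left(-92 + 318\right) = \left(-4 - 25056 + 543 \cdot 464\right) + \left(-10\right) \left(-8\right) \left(-92 + 318\right) = \left(-4 - 25056 + 251952\right) + 80 \cdot 226 = 226892 + 18080 = 244972$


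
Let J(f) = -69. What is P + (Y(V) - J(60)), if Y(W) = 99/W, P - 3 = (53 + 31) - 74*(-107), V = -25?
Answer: 201751/25 ≈ 8070.0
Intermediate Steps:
P = 8005 (P = 3 + ((53 + 31) - 74*(-107)) = 3 + (84 + 7918) = 3 + 8002 = 8005)
P + (Y(V) - J(60)) = 8005 + (99/(-25) - 1*(-69)) = 8005 + (99*(-1/25) + 69) = 8005 + (-99/25 + 69) = 8005 + 1626/25 = 201751/25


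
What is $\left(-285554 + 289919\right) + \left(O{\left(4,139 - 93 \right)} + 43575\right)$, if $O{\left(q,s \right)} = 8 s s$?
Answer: $64868$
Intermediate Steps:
$O{\left(q,s \right)} = 8 s^{2}$
$\left(-285554 + 289919\right) + \left(O{\left(4,139 - 93 \right)} + 43575\right) = \left(-285554 + 289919\right) + \left(8 \left(139 - 93\right)^{2} + 43575\right) = 4365 + \left(8 \cdot 46^{2} + 43575\right) = 4365 + \left(8 \cdot 2116 + 43575\right) = 4365 + \left(16928 + 43575\right) = 4365 + 60503 = 64868$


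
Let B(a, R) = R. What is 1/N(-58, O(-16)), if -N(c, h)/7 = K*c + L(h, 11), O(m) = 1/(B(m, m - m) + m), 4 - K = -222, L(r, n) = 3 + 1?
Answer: 1/91728 ≈ 1.0902e-5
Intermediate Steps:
L(r, n) = 4
K = 226 (K = 4 - 1*(-222) = 4 + 222 = 226)
O(m) = 1/m (O(m) = 1/((m - m) + m) = 1/(0 + m) = 1/m)
N(c, h) = -28 - 1582*c (N(c, h) = -7*(226*c + 4) = -7*(4 + 226*c) = -28 - 1582*c)
1/N(-58, O(-16)) = 1/(-28 - 1582*(-58)) = 1/(-28 + 91756) = 1/91728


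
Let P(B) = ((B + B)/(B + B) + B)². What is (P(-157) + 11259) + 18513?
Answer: 54108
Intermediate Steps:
P(B) = (1 + B)² (P(B) = ((2*B)/((2*B)) + B)² = ((2*B)*(1/(2*B)) + B)² = (1 + B)²)
(P(-157) + 11259) + 18513 = ((1 - 157)² + 11259) + 18513 = ((-156)² + 11259) + 18513 = (24336 + 11259) + 18513 = 35595 + 18513 = 54108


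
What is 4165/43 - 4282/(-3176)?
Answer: 6706083/68284 ≈ 98.209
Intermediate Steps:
4165/43 - 4282/(-3176) = 4165*(1/43) - 4282*(-1/3176) = 4165/43 + 2141/1588 = 6706083/68284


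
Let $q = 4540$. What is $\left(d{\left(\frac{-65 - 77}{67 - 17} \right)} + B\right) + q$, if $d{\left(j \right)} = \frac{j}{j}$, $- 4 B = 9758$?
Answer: $\frac{4203}{2} \approx 2101.5$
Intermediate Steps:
$B = - \frac{4879}{2}$ ($B = \left(- \frac{1}{4}\right) 9758 = - \frac{4879}{2} \approx -2439.5$)
$d{\left(j \right)} = 1$
$\left(d{\left(\frac{-65 - 77}{67 - 17} \right)} + B\right) + q = \left(1 - \frac{4879}{2}\right) + 4540 = - \frac{4877}{2} + 4540 = \frac{4203}{2}$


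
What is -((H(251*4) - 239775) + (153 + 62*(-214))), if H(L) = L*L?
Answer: -755126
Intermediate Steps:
H(L) = L²
-((H(251*4) - 239775) + (153 + 62*(-214))) = -(((251*4)² - 239775) + (153 + 62*(-214))) = -((1004² - 239775) + (153 - 13268)) = -((1008016 - 239775) - 13115) = -(768241 - 13115) = -1*755126 = -755126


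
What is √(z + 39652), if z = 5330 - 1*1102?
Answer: 2*√10970 ≈ 209.48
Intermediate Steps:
z = 4228 (z = 5330 - 1102 = 4228)
√(z + 39652) = √(4228 + 39652) = √43880 = 2*√10970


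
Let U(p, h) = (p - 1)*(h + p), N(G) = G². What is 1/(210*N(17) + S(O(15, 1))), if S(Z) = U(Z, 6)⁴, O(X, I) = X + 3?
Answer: 1/27710323986 ≈ 3.6088e-11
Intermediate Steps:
O(X, I) = 3 + X
U(p, h) = (-1 + p)*(h + p)
S(Z) = (-6 + Z² + 5*Z)⁴ (S(Z) = (Z² - 1*6 - Z + 6*Z)⁴ = (Z² - 6 - Z + 6*Z)⁴ = (-6 + Z² + 5*Z)⁴)
1/(210*N(17) + S(O(15, 1))) = 1/(210*17² + (-6 + (3 + 15)² + 5*(3 + 15))⁴) = 1/(210*289 + (-6 + 18² + 5*18)⁴) = 1/(60690 + (-6 + 324 + 90)⁴) = 1/(60690 + 408⁴) = 1/(60690 + 27710263296) = 1/27710323986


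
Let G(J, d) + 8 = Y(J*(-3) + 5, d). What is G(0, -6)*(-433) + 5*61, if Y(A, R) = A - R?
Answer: -994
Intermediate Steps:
G(J, d) = -3 - d - 3*J (G(J, d) = -8 + ((J*(-3) + 5) - d) = -8 + ((-3*J + 5) - d) = -8 + ((5 - 3*J) - d) = -8 + (5 - d - 3*J) = -3 - d - 3*J)
G(0, -6)*(-433) + 5*61 = (-3 - 1*(-6) - 3*0)*(-433) + 5*61 = (-3 + 6 + 0)*(-433) + 305 = 3*(-433) + 305 = -1299 + 305 = -994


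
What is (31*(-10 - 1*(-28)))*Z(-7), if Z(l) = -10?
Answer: -5580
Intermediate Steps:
(31*(-10 - 1*(-28)))*Z(-7) = (31*(-10 - 1*(-28)))*(-10) = (31*(-10 + 28))*(-10) = (31*18)*(-10) = 558*(-10) = -5580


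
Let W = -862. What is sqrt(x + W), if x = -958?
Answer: 2*I*sqrt(455) ≈ 42.661*I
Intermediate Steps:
sqrt(x + W) = sqrt(-958 - 862) = sqrt(-1820) = 2*I*sqrt(455)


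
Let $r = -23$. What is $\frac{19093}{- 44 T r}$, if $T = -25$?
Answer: $- \frac{19093}{25300} \approx -0.75466$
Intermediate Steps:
$\frac{19093}{- 44 T r} = \frac{19093}{\left(-44\right) \left(-25\right) \left(-23\right)} = \frac{19093}{1100 \left(-23\right)} = \frac{19093}{-25300} = 19093 \left(- \frac{1}{25300}\right) = - \frac{19093}{25300}$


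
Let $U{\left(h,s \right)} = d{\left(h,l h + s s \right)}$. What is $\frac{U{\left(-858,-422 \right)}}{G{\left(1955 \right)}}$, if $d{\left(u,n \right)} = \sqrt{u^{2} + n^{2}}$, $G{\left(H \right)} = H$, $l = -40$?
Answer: $\frac{2 \sqrt{11279048845}}{1955} \approx 108.65$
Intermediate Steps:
$d{\left(u,n \right)} = \sqrt{n^{2} + u^{2}}$
$U{\left(h,s \right)} = \sqrt{h^{2} + \left(s^{2} - 40 h\right)^{2}}$ ($U{\left(h,s \right)} = \sqrt{\left(- 40 h + s s\right)^{2} + h^{2}} = \sqrt{\left(- 40 h + s^{2}\right)^{2} + h^{2}} = \sqrt{\left(s^{2} - 40 h\right)^{2} + h^{2}} = \sqrt{h^{2} + \left(s^{2} - 40 h\right)^{2}}$)
$\frac{U{\left(-858,-422 \right)}}{G{\left(1955 \right)}} = \frac{\sqrt{\left(-858\right)^{2} + \left(\left(-422\right)^{2} - -34320\right)^{2}}}{1955} = \sqrt{736164 + \left(178084 + 34320\right)^{2}} \cdot \frac{1}{1955} = \sqrt{736164 + 212404^{2}} \cdot \frac{1}{1955} = \sqrt{736164 + 45115459216} \cdot \frac{1}{1955} = \sqrt{45116195380} \cdot \frac{1}{1955} = 2 \sqrt{11279048845} \cdot \frac{1}{1955} = \frac{2 \sqrt{11279048845}}{1955}$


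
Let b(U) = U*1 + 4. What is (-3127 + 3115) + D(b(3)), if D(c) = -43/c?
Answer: -127/7 ≈ -18.143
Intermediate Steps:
b(U) = 4 + U (b(U) = U + 4 = 4 + U)
(-3127 + 3115) + D(b(3)) = (-3127 + 3115) - 43/(4 + 3) = -12 - 43/7 = -127/7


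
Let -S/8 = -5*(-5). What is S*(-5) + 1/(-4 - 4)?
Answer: 7999/8 ≈ 999.88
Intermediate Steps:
S = -200 (S = -(-40)*(-5) = -8*25 = -200)
S*(-5) + 1/(-4 - 4) = -200*(-5) + 1/(-4 - 4) = 1000 + 1/(-8) = 1000 - 1/8 = 7999/8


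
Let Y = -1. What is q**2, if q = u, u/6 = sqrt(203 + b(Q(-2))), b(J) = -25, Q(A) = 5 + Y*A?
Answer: 6408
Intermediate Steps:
Q(A) = 5 - A
u = 6*sqrt(178) (u = 6*sqrt(203 - 25) = 6*sqrt(178) ≈ 80.050)
q = 6*sqrt(178) ≈ 80.050
q**2 = (6*sqrt(178))**2 = 6408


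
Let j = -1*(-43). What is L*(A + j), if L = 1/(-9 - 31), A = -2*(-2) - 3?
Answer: -11/10 ≈ -1.1000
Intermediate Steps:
j = 43
A = 1 (A = 4 - 3 = 1)
L = -1/40 (L = 1/(-40) = -1/40 ≈ -0.025000)
L*(A + j) = -(1 + 43)/40 = -1/40*44 = -11/10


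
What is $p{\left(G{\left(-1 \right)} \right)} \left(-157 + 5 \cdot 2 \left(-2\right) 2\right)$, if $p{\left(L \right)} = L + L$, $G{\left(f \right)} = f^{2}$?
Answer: $-394$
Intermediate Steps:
$p{\left(L \right)} = 2 L$
$p{\left(G{\left(-1 \right)} \right)} \left(-157 + 5 \cdot 2 \left(-2\right) 2\right) = 2 \left(-1\right)^{2} \left(-157 + 5 \cdot 2 \left(-2\right) 2\right) = 2 \cdot 1 \left(-157 + 5 \left(-4\right) 2\right) = 2 \left(-157 - 40\right) = 2 \left(-197\right) = -394$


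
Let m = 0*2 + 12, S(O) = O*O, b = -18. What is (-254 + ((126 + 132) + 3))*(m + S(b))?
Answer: 2352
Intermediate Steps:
S(O) = O²
m = 12 (m = 0 + 12 = 12)
(-254 + ((126 + 132) + 3))*(m + S(b)) = (-254 + ((126 + 132) + 3))*(12 + (-18)²) = (-254 + (258 + 3))*(12 + 324) = (-254 + 261)*336 = 7*336 = 2352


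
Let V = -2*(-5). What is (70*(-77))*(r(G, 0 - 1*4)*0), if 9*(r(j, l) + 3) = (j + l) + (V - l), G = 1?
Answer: 0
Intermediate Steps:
V = 10
r(j, l) = -17/9 + j/9 (r(j, l) = -3 + ((j + l) + (10 - l))/9 = -3 + (10 + j)/9 = -3 + (10/9 + j/9) = -17/9 + j/9)
(70*(-77))*(r(G, 0 - 1*4)*0) = (70*(-77))*((-17/9 + (1/9)*1)*0) = -5390*(-17/9 + 1/9)*0 = -(-86240)*0/9 = -5390*0 = 0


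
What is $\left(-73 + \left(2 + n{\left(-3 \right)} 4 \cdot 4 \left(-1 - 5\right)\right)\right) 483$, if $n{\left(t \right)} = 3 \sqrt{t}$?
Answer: $-34293 - 139104 i \sqrt{3} \approx -34293.0 - 2.4094 \cdot 10^{5} i$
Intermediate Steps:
$\left(-73 + \left(2 + n{\left(-3 \right)} 4 \cdot 4 \left(-1 - 5\right)\right)\right) 483 = \left(-73 + \left(2 + 3 \sqrt{-3} \cdot 4 \cdot 4 \left(-1 - 5\right)\right)\right) 483 = \left(-73 + \left(2 + 3 i \sqrt{3} \cdot 16 \left(-6\right)\right)\right) 483 = \left(-73 + \left(2 + 3 i \sqrt{3} \left(-96\right)\right)\right) 483 = \left(-73 + \left(2 - 288 i \sqrt{3}\right)\right) 483 = \left(-71 - 288 i \sqrt{3}\right) 483 = -34293 - 139104 i \sqrt{3}$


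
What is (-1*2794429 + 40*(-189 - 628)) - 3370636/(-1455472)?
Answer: -1028693654953/363868 ≈ -2.8271e+6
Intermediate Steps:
(-1*2794429 + 40*(-189 - 628)) - 3370636/(-1455472) = (-2794429 + 40*(-817)) - 3370636*(-1/1455472) = (-2794429 - 32680) + 842659/363868 = -2827109 + 842659/363868 = -1028693654953/363868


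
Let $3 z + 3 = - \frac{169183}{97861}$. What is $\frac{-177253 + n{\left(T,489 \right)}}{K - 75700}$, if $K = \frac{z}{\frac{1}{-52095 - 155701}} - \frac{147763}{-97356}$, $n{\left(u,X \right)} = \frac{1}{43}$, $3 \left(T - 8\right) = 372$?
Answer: $- \frac{545987529365256}{775748433266465} \approx -0.70382$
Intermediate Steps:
$z = - \frac{462766}{293583}$ ($z = -1 + \frac{\left(-169183\right) \frac{1}{97861}}{3} = -1 + \frac{1}{3} \left(- \frac{169183}{97861}\right) = -1 - \frac{169183}{293583} = - \frac{462766}{293583} \approx -1.5763$)
$T = 132$ ($T = 8 + \frac{1}{3} \cdot 372 = 8 + 124 = 132$)
$n{\left(u,X \right)} = \frac{1}{43}$
$K = \frac{23463374115155}{71634252}$ ($K = - \frac{462766}{293583 \frac{1}{-52095 - 155701}} - \frac{147763}{-97356} = - \frac{462766}{293583 \frac{1}{-207796}} - - \frac{1111}{732} = - \frac{462766}{293583 \left(- \frac{1}{207796}\right)} + \frac{1111}{732} = \left(- \frac{462766}{293583}\right) \left(-207796\right) + \frac{1111}{732} = \frac{96160923736}{293583} + \frac{1111}{732} = \frac{23463374115155}{71634252} \approx 3.2754 \cdot 10^{5}$)
$\frac{-177253 + n{\left(T,489 \right)}}{K - 75700} = \frac{-177253 + \frac{1}{43}}{\frac{23463374115155}{71634252} - 75700} = - \frac{7621878}{43 \cdot \frac{18040661238755}{71634252}} = \left(- \frac{7621878}{43}\right) \frac{71634252}{18040661238755} = - \frac{545987529365256}{775748433266465}$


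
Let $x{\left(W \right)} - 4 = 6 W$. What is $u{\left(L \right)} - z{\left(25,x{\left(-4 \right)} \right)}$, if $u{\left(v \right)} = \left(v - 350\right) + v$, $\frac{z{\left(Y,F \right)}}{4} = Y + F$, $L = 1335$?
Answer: $2300$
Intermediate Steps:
$x{\left(W \right)} = 4 + 6 W$
$z{\left(Y,F \right)} = 4 F + 4 Y$ ($z{\left(Y,F \right)} = 4 \left(Y + F\right) = 4 \left(F + Y\right) = 4 F + 4 Y$)
$u{\left(v \right)} = -350 + 2 v$ ($u{\left(v \right)} = \left(-350 + v\right) + v = -350 + 2 v$)
$u{\left(L \right)} - z{\left(25,x{\left(-4 \right)} \right)} = \left(-350 + 2 \cdot 1335\right) - \left(4 \left(4 + 6 \left(-4\right)\right) + 4 \cdot 25\right) = \left(-350 + 2670\right) - \left(4 \left(4 - 24\right) + 100\right) = 2320 - \left(4 \left(-20\right) + 100\right) = 2320 - \left(-80 + 100\right) = 2320 - 20 = 2300$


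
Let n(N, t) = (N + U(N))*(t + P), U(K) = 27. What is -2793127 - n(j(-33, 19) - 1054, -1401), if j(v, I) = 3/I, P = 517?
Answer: -70316253/19 ≈ -3.7009e+6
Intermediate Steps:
n(N, t) = (27 + N)*(517 + t) (n(N, t) = (N + 27)*(t + 517) = (27 + N)*(517 + t))
-2793127 - n(j(-33, 19) - 1054, -1401) = -2793127 - (13959 + 27*(-1401) + 517*(3/19 - 1054) + (3/19 - 1054)*(-1401)) = -2793127 - (13959 - 37827 + 517*(3*(1/19) - 1054) + (3*(1/19) - 1054)*(-1401)) = -2793127 - (13959 - 37827 + 517*(3/19 - 1054) + (3/19 - 1054)*(-1401)) = -2793127 - (13959 - 37827 + 517*(-20023/19) - 20023/19*(-1401)) = -2793127 - (13959 - 37827 - 10351891/19 + 28052223/19) = -2793127 - 1*17246840/19 = -2793127 - 17246840/19 = -70316253/19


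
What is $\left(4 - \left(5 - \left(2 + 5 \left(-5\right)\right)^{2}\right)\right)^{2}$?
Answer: $278784$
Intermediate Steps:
$\left(4 - \left(5 - \left(2 + 5 \left(-5\right)\right)^{2}\right)\right)^{2} = \left(4 - \left(5 - \left(2 - 25\right)^{2}\right)\right)^{2} = \left(4 - \left(5 - \left(-23\right)^{2}\right)\right)^{2} = \left(4 + \left(529 - 5\right)\right)^{2} = \left(4 + 524\right)^{2} = 528^{2} = 278784$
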